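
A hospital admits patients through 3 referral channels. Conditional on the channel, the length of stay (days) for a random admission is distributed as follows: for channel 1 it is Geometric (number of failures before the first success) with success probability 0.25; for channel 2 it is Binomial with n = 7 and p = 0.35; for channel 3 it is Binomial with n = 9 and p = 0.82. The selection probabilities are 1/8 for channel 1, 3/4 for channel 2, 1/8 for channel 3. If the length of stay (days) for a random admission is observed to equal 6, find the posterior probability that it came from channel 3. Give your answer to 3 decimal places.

Likelihoods P(X=6 | ·): 1: 0.0444946; 2: 0.00836411; 3: 0.148929.
Posterior ∝ prior × likelihood. Numerator for 3: 0.125·0.148929 = 0.0186162.
Normalizing constant: 0.125·0.0444946 + 0.75·0.00836411 + 0.125·0.148929 = 0.0304511.
P(3 | observation) = 0.0186162 / 0.0304511 = 0.611347.

0.611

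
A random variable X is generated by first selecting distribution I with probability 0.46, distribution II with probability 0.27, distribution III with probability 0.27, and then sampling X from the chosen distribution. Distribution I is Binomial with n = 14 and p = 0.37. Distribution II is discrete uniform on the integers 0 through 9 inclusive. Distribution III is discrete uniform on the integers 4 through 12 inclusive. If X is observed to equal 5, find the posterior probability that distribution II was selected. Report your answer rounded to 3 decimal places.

0.172

Likelihoods P(X=5 | ·): I: 0.217039; II: 0.1; III: 0.111111.
Posterior ∝ prior × likelihood. Numerator for II: 0.27·0.1 = 0.027.
Normalizing constant: 0.46·0.217039 + 0.27·0.1 + 0.27·0.111111 = 0.156838.
P(II | observation) = 0.027 / 0.156838 = 0.172152.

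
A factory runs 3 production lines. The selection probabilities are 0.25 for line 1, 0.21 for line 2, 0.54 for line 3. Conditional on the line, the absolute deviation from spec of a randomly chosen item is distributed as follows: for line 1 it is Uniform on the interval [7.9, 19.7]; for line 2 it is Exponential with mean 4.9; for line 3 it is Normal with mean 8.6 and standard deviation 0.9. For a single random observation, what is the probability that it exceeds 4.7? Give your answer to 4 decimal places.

0.8705

Conditional on each line, P(X > 4.7): 1: 1; 2: 0.383206; 3: 0.999993.
By total probability, P(X > 4.7) = 0.25·1 + 0.21·0.383206 + 0.54·0.999993 = 0.870469.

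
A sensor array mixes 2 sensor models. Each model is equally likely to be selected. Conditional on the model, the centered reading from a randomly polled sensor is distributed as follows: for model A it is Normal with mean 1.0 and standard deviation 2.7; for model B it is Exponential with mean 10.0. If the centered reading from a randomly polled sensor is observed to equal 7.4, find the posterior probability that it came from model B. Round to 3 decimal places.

0.843

Likelihoods f(7.4 | ·): A: 0.00890165; B: 0.0477114.
Posterior ∝ prior × likelihood. Numerator for B: 0.5·0.0477114 = 0.0238557.
Normalizing constant: 0.5·0.00890165 + 0.5·0.0477114 = 0.0283065.
P(B | observation) = 0.0238557 / 0.0283065 = 0.842763.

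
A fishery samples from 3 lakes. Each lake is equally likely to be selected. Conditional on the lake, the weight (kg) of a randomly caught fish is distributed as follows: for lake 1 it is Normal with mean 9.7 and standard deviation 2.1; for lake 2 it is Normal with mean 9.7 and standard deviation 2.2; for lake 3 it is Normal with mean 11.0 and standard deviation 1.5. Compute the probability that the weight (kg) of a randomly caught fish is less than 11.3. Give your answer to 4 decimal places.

Conditional on each lake, P(X < 11.3): 1: 0.776942; 2: 0.766471; 3: 0.57926.
By total probability, P(X < 11.3) = 0.333333·0.776942 + 0.333333·0.766471 + 0.333333·0.57926 = 0.707557.

0.7076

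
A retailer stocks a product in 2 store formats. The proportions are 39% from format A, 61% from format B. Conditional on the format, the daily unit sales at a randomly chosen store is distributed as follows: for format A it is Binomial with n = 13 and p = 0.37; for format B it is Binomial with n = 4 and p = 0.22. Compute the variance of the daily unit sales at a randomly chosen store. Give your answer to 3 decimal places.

Per component, A: μ=4.81, E[X²]=26.1664; B: μ=0.88, E[X²]=1.4608.
E[X] = 0.39·4.81 + 0.61·0.88 = 2.4127.
E[X²] = 0.39·26.1664 + 0.61·1.4608 = 11.096.
Var(X) = E[X²] − (E[X])² = 11.096 − 5.82112 = 5.27486.

5.275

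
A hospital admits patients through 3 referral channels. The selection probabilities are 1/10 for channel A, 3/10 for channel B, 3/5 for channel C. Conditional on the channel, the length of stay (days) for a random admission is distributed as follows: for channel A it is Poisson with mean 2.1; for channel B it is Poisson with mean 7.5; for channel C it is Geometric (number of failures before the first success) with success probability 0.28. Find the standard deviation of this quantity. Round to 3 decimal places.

Per component, A: μ=2.1, E[X²]=6.51; B: μ=7.5, E[X²]=63.75; C: μ=2.57143, E[X²]=15.7959.
E[X] = 0.1·2.1 + 0.3·7.5 + 0.6·2.57143 = 4.00286.
E[X²] = 0.1·6.51 + 0.3·63.75 + 0.6·15.7959 = 29.2536.
Var(X) = E[X²] − (E[X])² = 29.2536 − 16.0229 = 13.2307.
SD(X) = √13.2307 = 3.6374.

3.637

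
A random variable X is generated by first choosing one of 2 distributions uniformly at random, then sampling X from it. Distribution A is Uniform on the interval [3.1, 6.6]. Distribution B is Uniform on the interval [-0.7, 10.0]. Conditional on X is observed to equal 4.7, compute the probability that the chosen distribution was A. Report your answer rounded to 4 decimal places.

Likelihoods f(4.7 | ·): A: 0.285714; B: 0.0934579.
Posterior ∝ prior × likelihood. Numerator for A: 0.5·0.285714 = 0.142857.
Normalizing constant: 0.5·0.285714 + 0.5·0.0934579 = 0.189586.
P(A | observation) = 0.142857 / 0.189586 = 0.753521.

0.7535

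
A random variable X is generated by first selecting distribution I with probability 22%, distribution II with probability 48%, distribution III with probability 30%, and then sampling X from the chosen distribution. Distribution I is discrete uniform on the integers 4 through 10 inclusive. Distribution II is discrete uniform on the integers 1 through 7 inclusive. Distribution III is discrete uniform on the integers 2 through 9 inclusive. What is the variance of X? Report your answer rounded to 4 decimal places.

Per component, I: μ=7, E[X²]=53; II: μ=4, E[X²]=20; III: μ=5.5, E[X²]=35.5.
E[X] = 0.22·7 + 0.48·4 + 0.3·5.5 = 5.11.
E[X²] = 0.22·53 + 0.48·20 + 0.3·35.5 = 31.91.
Var(X) = E[X²] − (E[X])² = 31.91 − 26.1121 = 5.7979.

5.7979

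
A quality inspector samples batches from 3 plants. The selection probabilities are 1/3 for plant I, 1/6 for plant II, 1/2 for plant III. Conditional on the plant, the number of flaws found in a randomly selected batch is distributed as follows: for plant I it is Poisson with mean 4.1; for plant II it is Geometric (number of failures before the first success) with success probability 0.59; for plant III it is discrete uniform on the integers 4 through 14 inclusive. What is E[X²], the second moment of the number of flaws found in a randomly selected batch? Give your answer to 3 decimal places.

52.747

For each component E[X²] = Var + (mean)², giving I: 20.91; II: 1.66073; III: 91.
Overall E[X²] = 0.333333·20.91 + 0.166667·1.66073 + 0.5·91 = 52.7468.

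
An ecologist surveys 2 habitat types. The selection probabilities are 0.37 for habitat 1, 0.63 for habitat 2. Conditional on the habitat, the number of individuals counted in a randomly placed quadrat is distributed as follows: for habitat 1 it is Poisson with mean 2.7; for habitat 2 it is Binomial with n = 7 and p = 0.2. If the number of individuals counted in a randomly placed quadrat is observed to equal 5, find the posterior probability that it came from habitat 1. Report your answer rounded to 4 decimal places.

Likelihoods P(X=5 | ·): 1: 0.0803605; 2: 0.0043008.
Posterior ∝ prior × likelihood. Numerator for 1: 0.37·0.0803605 = 0.0297334.
Normalizing constant: 0.37·0.0803605 + 0.63·0.0043008 = 0.0324429.
P(1 | observation) = 0.0297334 / 0.0324429 = 0.916484.

0.9165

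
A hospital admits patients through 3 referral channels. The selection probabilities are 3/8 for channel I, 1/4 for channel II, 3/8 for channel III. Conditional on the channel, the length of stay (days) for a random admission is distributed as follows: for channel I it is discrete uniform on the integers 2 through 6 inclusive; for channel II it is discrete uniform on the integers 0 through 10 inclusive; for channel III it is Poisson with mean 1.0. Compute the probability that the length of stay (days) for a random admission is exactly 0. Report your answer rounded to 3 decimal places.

Conditional on each channel, P(X = 0): I: 0; II: 0.0909091; III: 0.367879.
By total probability, P(X = 0) = 0.375·0 + 0.25·0.0909091 + 0.375·0.367879 = 0.160682.

0.161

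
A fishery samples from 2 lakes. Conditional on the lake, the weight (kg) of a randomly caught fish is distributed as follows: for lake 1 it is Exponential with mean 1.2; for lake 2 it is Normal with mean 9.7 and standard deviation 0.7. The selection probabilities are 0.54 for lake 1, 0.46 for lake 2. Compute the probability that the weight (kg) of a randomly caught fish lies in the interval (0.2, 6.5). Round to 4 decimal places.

Conditional on each lake, P(0.2 < X < 6.5): 1: 0.84204; 2: 2.42205e-06.
By total probability, P(0.2 < X < 6.5) = 0.54·0.84204 + 0.46·2.42205e-06 = 0.454703.

0.4547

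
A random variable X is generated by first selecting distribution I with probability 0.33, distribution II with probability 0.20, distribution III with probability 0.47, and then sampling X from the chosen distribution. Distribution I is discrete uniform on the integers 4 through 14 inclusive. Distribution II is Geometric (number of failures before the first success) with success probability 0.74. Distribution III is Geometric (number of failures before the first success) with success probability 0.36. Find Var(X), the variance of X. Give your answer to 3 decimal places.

18.934

Per component, I: μ=9, E[X²]=91; II: μ=0.351351, E[X²]=0.598247; III: μ=1.77778, E[X²]=8.09877.
E[X] = 0.33·9 + 0.2·0.351351 + 0.47·1.77778 = 3.87583.
E[X²] = 0.33·91 + 0.2·0.598247 + 0.47·8.09877 = 33.9561.
Var(X) = E[X²] − (E[X])² = 33.9561 − 15.022 = 18.934.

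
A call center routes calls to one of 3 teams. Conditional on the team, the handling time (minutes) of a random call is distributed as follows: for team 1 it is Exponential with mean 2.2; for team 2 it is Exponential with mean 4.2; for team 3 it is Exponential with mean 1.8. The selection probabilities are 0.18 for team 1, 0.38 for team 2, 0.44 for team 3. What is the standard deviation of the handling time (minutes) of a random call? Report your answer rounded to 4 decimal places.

Per component, 1: μ=2.2, E[X²]=9.68; 2: μ=4.2, E[X²]=35.28; 3: μ=1.8, E[X²]=6.48.
E[X] = 0.18·2.2 + 0.38·4.2 + 0.44·1.8 = 2.784.
E[X²] = 0.18·9.68 + 0.38·35.28 + 0.44·6.48 = 18.
Var(X) = E[X²] − (E[X])² = 18 − 7.75066 = 10.2493.
SD(X) = √10.2493 = 3.20146.

3.2015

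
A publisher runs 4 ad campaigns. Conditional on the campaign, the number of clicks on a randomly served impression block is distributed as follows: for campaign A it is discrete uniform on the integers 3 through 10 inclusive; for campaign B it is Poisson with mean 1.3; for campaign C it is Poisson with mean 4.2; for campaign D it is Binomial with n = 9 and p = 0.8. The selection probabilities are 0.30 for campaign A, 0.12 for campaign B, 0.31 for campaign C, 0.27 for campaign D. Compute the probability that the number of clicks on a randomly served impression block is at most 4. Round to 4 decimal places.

0.3819

Conditional on each campaign, P(X ≤ 4): A: 0.25; B: 0.989337; C: 0.589827; D: 0.0195814.
By total probability, P(X ≤ 4) = 0.3·0.25 + 0.12·0.989337 + 0.31·0.589827 + 0.27·0.0195814 = 0.381854.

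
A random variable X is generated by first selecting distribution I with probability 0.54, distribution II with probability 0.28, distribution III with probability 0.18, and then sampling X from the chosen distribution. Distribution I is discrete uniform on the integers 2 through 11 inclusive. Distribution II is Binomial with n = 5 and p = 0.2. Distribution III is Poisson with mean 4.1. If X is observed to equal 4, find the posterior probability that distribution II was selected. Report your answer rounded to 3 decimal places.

Likelihoods P(X=4 | ·): I: 0.1; II: 0.0064; III: 0.195127.
Posterior ∝ prior × likelihood. Numerator for II: 0.28·0.0064 = 0.001792.
Normalizing constant: 0.54·0.1 + 0.28·0.0064 + 0.18·0.195127 = 0.0909148.
P(II | observation) = 0.001792 / 0.0909148 = 0.0197108.

0.020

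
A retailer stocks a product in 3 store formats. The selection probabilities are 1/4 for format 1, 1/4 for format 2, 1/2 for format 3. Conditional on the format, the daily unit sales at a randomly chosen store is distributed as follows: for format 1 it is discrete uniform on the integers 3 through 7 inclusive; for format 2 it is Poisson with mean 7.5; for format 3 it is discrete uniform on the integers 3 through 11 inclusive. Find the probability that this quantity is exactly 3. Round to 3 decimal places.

Conditional on each format, P(X = 3): 1: 0.2; 2: 0.0388887; 3: 0.111111.
By total probability, P(X = 3) = 0.25·0.2 + 0.25·0.0388887 + 0.5·0.111111 = 0.115278.

0.115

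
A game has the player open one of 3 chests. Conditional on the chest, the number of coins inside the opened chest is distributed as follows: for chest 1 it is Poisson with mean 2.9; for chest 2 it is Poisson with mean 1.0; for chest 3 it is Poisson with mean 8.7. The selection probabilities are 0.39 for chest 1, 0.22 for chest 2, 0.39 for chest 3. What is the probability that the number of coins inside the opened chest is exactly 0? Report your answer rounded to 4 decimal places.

0.1025

Conditional on each chest, P(X = 0): 1: 0.0550232; 2: 0.367879; 3: 0.000166586.
By total probability, P(X = 0) = 0.39·0.0550232 + 0.22·0.367879 + 0.39·0.000166586 = 0.102458.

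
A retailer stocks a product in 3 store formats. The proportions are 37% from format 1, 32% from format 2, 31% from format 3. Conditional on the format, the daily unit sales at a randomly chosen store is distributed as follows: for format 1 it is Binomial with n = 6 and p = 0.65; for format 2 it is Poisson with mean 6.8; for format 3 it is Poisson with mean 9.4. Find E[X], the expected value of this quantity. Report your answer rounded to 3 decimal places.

6.533

Component means — 1: 3.9; 2: 6.8; 3: 9.4.
E[X] = 0.37·3.9 + 0.32·6.8 + 0.31·9.4 = 6.533.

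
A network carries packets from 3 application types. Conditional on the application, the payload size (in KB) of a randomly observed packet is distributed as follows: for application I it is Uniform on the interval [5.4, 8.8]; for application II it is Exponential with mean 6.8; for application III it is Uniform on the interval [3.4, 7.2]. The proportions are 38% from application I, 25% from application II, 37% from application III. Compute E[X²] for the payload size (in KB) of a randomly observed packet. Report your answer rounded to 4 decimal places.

For each component E[X²] = Var + (mean)², giving I: 51.3733; II: 92.48; III: 29.2933.
Overall E[X²] = 0.38·51.3733 + 0.25·92.48 + 0.37·29.2933 = 53.4804.

53.4804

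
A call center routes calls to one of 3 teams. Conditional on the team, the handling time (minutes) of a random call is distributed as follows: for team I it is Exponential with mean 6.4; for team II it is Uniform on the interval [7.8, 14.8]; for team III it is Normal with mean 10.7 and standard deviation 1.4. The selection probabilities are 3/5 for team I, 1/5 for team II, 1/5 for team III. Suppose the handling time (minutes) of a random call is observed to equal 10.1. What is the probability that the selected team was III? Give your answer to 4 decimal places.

Likelihoods f(10.1 | ·): I: 0.032244; II: 0.142857; III: 0.259955.
Posterior ∝ prior × likelihood. Numerator for III: 0.2·0.259955 = 0.051991.
Normalizing constant: 0.6·0.032244 + 0.2·0.142857 + 0.2·0.259955 = 0.0999088.
P(III | observation) = 0.051991 / 0.0999088 = 0.520384.

0.5204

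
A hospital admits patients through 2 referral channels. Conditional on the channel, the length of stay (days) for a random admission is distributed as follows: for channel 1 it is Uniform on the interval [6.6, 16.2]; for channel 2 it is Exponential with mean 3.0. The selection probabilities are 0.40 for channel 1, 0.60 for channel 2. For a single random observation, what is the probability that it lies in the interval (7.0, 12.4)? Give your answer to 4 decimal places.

Conditional on each channel, P(7.0 < X < 12.4): 1: 0.5625; 2: 0.0809426.
By total probability, P(7.0 < X < 12.4) = 0.4·0.5625 + 0.6·0.0809426 = 0.273566.

0.2736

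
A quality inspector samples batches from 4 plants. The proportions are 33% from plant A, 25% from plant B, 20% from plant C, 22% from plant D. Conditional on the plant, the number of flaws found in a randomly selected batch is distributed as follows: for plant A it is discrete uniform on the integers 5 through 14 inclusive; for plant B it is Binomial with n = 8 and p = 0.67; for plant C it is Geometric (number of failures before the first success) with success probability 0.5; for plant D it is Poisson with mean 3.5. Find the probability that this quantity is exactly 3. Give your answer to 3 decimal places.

0.076

Conditional on each plant, P(X = 3): A: 0; B: 0.0659147; C: 0.0625; D: 0.215785.
By total probability, P(X = 3) = 0.33·0 + 0.25·0.0659147 + 0.2·0.0625 + 0.22·0.215785 = 0.0764515.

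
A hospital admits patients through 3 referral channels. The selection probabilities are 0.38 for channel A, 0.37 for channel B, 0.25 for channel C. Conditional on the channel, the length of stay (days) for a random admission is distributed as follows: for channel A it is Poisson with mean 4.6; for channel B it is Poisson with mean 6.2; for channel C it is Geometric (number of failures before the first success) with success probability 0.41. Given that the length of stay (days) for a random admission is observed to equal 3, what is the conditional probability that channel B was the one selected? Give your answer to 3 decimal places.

0.264

Likelihoods P(X=3 | ·): A: 0.163068; B: 0.0806117; C: 0.0842054.
Posterior ∝ prior × likelihood. Numerator for B: 0.37·0.0806117 = 0.0298263.
Normalizing constant: 0.38·0.163068 + 0.37·0.0806117 + 0.25·0.0842054 = 0.112843.
P(B | observation) = 0.0298263 / 0.112843 = 0.264316.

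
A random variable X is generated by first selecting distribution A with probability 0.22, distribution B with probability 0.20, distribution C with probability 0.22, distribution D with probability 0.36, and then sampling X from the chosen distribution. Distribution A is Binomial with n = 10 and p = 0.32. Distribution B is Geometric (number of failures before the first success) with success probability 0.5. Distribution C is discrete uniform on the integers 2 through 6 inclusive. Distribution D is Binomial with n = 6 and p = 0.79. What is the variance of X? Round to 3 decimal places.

3.555

Per component, A: μ=3.2, E[X²]=12.416; B: μ=1, E[X²]=3; C: μ=4, E[X²]=18; D: μ=4.74, E[X²]=23.463.
E[X] = 0.22·3.2 + 0.2·1 + 0.22·4 + 0.36·4.74 = 3.4904.
E[X²] = 0.22·12.416 + 0.2·3 + 0.22·18 + 0.36·23.463 = 15.7382.
Var(X) = E[X²] − (E[X])² = 15.7382 − 12.1829 = 3.55531.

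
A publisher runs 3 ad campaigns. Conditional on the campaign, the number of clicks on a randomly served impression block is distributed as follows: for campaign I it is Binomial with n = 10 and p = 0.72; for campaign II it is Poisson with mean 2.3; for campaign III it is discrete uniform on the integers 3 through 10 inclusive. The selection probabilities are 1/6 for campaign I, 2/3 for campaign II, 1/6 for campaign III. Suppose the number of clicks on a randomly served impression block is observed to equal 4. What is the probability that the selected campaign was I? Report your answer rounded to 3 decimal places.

Likelihoods P(X=4 | ·): I: 0.0271955; II: 0.116902; III: 0.125.
Posterior ∝ prior × likelihood. Numerator for I: 0.166667·0.0271955 = 0.00453259.
Normalizing constant: 0.166667·0.0271955 + 0.666667·0.116902 + 0.166667·0.125 = 0.103301.
P(I | observation) = 0.00453259 / 0.103301 = 0.0438776.

0.044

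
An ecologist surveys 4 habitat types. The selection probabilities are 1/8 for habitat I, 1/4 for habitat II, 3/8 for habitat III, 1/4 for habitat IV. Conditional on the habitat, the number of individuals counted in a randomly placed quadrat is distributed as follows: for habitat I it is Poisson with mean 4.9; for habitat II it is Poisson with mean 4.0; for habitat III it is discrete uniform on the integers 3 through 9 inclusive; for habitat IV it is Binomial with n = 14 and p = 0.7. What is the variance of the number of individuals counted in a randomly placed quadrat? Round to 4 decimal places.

8.5111

Per component, I: μ=4.9, E[X²]=28.91; II: μ=4, E[X²]=20; III: μ=6, E[X²]=40; IV: μ=9.8, E[X²]=98.98.
E[X] = 0.125·4.9 + 0.25·4 + 0.375·6 + 0.25·9.8 = 6.3125.
E[X²] = 0.125·28.91 + 0.25·20 + 0.375·40 + 0.25·98.98 = 48.3587.
Var(X) = E[X²] − (E[X])² = 48.3587 − 39.8477 = 8.51109.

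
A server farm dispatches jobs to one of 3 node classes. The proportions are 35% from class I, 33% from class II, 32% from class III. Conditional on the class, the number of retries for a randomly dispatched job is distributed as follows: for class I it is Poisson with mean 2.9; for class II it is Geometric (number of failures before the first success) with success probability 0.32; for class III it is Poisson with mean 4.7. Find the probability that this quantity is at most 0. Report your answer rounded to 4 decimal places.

Conditional on each class, P(X ≤ 0): I: 0.0550232; II: 0.32; III: 0.00909528.
By total probability, P(X ≤ 0) = 0.35·0.0550232 + 0.33·0.32 + 0.32·0.00909528 = 0.127769.

0.1278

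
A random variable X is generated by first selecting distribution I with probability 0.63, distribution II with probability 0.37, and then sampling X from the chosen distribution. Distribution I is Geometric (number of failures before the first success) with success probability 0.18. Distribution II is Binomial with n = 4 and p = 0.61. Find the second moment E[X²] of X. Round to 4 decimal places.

For each component E[X²] = Var + (mean)², giving I: 46.0617; II: 6.9052.
Overall E[X²] = 0.63·46.0617 + 0.37·6.9052 = 31.5738.

31.5738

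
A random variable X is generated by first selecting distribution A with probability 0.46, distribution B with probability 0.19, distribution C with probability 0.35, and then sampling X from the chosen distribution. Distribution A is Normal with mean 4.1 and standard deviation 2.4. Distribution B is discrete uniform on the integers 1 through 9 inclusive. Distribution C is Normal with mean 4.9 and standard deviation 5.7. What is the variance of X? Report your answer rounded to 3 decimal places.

15.462

Per component, A: μ=4.1, E[X²]=22.57; B: μ=5, E[X²]=31.6667; C: μ=4.9, E[X²]=56.5.
E[X] = 0.46·4.1 + 0.19·5 + 0.35·4.9 = 4.551.
E[X²] = 0.46·22.57 + 0.19·31.6667 + 0.35·56.5 = 36.1739.
Var(X) = E[X²] − (E[X])² = 36.1739 − 20.7116 = 15.4623.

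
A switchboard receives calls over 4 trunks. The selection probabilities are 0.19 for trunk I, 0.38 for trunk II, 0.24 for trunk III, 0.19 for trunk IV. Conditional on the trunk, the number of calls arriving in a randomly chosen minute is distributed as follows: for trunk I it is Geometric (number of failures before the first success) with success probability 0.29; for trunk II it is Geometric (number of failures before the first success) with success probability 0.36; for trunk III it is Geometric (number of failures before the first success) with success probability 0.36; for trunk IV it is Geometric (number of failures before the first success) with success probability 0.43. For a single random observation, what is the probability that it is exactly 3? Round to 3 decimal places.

0.093

Conditional on each trunk, P(X = 3): I: 0.103794; II: 0.0943718; III: 0.0943718; IV: 0.079633.
By total probability, P(X = 3) = 0.19·0.103794 + 0.38·0.0943718 + 0.24·0.0943718 + 0.19·0.079633 = 0.0933617.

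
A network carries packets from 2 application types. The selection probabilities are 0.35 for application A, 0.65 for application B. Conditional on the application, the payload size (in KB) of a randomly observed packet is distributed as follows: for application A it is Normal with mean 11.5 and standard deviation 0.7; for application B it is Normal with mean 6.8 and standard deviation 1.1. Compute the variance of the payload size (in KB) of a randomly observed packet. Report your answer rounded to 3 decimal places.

5.983

Per component, A: μ=11.5, E[X²]=132.74; B: μ=6.8, E[X²]=47.45.
E[X] = 0.35·11.5 + 0.65·6.8 = 8.445.
E[X²] = 0.35·132.74 + 0.65·47.45 = 77.3015.
Var(X) = E[X²] − (E[X])² = 77.3015 − 71.318 = 5.98347.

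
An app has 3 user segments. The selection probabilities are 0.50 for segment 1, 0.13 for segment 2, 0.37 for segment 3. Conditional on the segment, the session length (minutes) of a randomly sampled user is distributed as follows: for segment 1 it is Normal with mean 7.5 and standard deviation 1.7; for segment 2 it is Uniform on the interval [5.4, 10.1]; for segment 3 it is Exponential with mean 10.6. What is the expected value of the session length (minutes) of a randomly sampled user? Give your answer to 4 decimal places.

8.6795

Component means — 1: 7.5; 2: 7.75; 3: 10.6.
E[X] = 0.5·7.5 + 0.13·7.75 + 0.37·10.6 = 8.6795.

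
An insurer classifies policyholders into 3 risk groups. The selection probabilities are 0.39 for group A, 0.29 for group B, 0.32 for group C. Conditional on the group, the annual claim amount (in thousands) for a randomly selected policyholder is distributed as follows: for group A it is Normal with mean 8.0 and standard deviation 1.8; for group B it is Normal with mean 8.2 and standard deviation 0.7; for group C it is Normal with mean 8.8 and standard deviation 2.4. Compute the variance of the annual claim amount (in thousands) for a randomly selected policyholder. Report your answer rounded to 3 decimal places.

Per component, A: μ=8, E[X²]=67.24; B: μ=8.2, E[X²]=67.73; C: μ=8.8, E[X²]=83.2.
E[X] = 0.39·8 + 0.29·8.2 + 0.32·8.8 = 8.314.
E[X²] = 0.39·67.24 + 0.29·67.73 + 0.32·83.2 = 72.4893.
Var(X) = E[X²] − (E[X])² = 72.4893 − 69.1226 = 3.3667.

3.367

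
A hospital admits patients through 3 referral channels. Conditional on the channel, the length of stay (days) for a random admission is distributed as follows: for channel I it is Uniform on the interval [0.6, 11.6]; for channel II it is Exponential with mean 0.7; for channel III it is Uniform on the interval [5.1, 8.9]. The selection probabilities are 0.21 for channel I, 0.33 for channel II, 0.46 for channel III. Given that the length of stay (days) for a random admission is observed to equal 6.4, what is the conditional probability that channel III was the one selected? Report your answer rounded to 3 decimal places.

Likelihoods f(6.4 | ·): I: 0.0909091; II: 0.00015283; III: 0.263158.
Posterior ∝ prior × likelihood. Numerator for III: 0.46·0.263158 = 0.121053.
Normalizing constant: 0.21·0.0909091 + 0.33·0.00015283 + 0.46·0.263158 = 0.140194.
P(III | observation) = 0.121053 / 0.140194 = 0.863465.

0.863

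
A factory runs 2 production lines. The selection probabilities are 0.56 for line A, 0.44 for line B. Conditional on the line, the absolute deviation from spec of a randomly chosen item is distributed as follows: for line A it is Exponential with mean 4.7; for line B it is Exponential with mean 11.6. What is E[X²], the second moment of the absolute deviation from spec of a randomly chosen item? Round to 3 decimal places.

143.154

For each component E[X²] = Var + (mean)², giving A: 44.18; B: 269.12.
Overall E[X²] = 0.56·44.18 + 0.44·269.12 = 143.154.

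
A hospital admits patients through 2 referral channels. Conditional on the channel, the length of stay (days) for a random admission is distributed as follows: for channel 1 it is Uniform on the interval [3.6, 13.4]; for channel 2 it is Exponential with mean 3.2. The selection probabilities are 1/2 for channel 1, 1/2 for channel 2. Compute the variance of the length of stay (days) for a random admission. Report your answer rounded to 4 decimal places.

Per component, 1: μ=8.5, E[X²]=80.2533; 2: μ=3.2, E[X²]=20.48.
E[X] = 0.5·8.5 + 0.5·3.2 = 5.85.
E[X²] = 0.5·80.2533 + 0.5·20.48 = 50.3667.
Var(X) = E[X²] − (E[X])² = 50.3667 − 34.2225 = 16.1442.

16.1442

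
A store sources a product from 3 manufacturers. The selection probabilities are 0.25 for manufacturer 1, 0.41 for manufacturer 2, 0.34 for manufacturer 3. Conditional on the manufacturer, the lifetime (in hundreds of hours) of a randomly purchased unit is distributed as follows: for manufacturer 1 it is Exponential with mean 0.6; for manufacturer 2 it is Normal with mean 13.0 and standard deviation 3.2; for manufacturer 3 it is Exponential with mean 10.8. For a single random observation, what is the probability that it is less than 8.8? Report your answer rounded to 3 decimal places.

Conditional on each manufacturer, P(X < 8.8): 1: 1; 2: 0.0946757; 3: 0.557279.
By total probability, P(X < 8.8) = 0.25·1 + 0.41·0.0946757 + 0.34·0.557279 = 0.478292.

0.478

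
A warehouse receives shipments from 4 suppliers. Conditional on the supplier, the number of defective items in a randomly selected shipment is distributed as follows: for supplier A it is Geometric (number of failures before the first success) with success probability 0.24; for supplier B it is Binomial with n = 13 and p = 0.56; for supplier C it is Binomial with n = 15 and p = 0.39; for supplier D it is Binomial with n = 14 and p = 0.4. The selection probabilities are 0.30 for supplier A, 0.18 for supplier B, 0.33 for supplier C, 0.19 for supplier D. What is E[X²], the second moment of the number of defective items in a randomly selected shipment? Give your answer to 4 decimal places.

36.1508

For each component E[X²] = Var + (mean)², giving A: 23.2222; B: 56.2016; C: 37.791; D: 34.72.
Overall E[X²] = 0.3·23.2222 + 0.18·56.2016 + 0.33·37.791 + 0.19·34.72 = 36.1508.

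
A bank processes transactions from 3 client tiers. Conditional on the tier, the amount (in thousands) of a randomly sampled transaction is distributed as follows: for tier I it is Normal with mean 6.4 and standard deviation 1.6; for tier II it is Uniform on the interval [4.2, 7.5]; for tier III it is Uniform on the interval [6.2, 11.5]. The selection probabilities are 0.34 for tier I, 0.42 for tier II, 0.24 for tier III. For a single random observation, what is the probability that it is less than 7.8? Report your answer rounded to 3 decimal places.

Conditional on each tier, P(X < 7.8): I: 0.809213; II: 1; III: 0.301887.
By total probability, P(X < 7.8) = 0.34·0.809213 + 0.42·1 + 0.24·0.301887 = 0.767585.

0.768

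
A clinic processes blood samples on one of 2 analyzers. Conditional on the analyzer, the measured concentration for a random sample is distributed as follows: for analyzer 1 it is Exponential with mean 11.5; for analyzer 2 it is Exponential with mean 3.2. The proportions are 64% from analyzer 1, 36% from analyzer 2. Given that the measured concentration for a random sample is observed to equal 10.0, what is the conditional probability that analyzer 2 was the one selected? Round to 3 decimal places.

0.175

Likelihoods f(10.0 | ·): 1: 0.0364464; 2: 0.0137303.
Posterior ∝ prior × likelihood. Numerator for 2: 0.36·0.0137303 = 0.00494291.
Normalizing constant: 0.64·0.0364464 + 0.36·0.0137303 = 0.0282686.
P(2 | observation) = 0.00494291 / 0.0282686 = 0.174855.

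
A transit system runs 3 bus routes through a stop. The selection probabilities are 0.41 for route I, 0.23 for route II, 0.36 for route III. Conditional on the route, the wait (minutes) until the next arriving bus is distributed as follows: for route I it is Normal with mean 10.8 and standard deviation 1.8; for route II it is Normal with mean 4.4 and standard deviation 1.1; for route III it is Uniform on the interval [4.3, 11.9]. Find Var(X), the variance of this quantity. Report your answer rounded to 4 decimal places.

9.4116

Per component, I: μ=10.8, E[X²]=119.88; II: μ=4.4, E[X²]=20.57; III: μ=8.1, E[X²]=70.4233.
E[X] = 0.41·10.8 + 0.23·4.4 + 0.36·8.1 = 8.356.
E[X²] = 0.41·119.88 + 0.23·20.57 + 0.36·70.4233 = 79.2343.
Var(X) = E[X²] − (E[X])² = 79.2343 − 69.8227 = 9.41156.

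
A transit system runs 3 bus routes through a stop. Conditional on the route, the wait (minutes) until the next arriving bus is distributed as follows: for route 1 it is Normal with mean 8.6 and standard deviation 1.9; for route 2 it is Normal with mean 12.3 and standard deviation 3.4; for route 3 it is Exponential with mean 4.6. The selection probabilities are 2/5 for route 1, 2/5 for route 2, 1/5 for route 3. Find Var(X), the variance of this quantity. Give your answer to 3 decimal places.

18.514

Per component, 1: μ=8.6, E[X²]=77.57; 2: μ=12.3, E[X²]=162.85; 3: μ=4.6, E[X²]=42.32.
E[X] = 0.4·8.6 + 0.4·12.3 + 0.2·4.6 = 9.28.
E[X²] = 0.4·77.57 + 0.4·162.85 + 0.2·42.32 = 104.632.
Var(X) = E[X²] − (E[X])² = 104.632 − 86.1184 = 18.5136.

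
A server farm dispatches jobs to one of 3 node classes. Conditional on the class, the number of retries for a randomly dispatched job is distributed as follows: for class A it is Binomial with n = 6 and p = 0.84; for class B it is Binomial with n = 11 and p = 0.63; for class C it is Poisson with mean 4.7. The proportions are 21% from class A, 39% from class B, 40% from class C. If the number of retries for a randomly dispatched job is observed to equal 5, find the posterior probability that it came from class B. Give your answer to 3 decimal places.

Likelihoods P(X=5 | ·): A: 0.401483; B: 0.11764; C: 0.17383.
Posterior ∝ prior × likelihood. Numerator for B: 0.39·0.11764 = 0.0458796.
Normalizing constant: 0.21·0.401483 + 0.39·0.11764 + 0.4·0.17383 = 0.199723.
P(B | observation) = 0.0458796 / 0.199723 = 0.229716.

0.230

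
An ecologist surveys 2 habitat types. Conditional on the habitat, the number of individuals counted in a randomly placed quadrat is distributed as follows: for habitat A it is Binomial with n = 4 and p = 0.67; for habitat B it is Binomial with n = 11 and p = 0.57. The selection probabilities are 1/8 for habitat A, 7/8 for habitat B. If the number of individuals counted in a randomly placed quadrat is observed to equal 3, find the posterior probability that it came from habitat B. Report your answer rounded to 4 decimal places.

Likelihoods P(X=3 | ·): A: 0.397007; B: 0.0357155.
Posterior ∝ prior × likelihood. Numerator for B: 0.875·0.0357155 = 0.031251.
Normalizing constant: 0.125·0.397007 + 0.875·0.0357155 = 0.0808769.
P(B | observation) = 0.031251 / 0.0808769 = 0.386402.

0.3864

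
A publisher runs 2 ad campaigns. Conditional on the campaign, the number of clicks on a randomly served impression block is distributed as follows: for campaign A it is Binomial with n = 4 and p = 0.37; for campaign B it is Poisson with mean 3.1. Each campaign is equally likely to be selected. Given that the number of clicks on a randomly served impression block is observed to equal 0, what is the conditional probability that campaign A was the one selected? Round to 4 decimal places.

0.7776

Likelihoods P(X=0 | ·): A: 0.15753; B: 0.0450492.
Posterior ∝ prior × likelihood. Numerator for A: 0.5·0.15753 = 0.0787648.
Normalizing constant: 0.5·0.15753 + 0.5·0.0450492 = 0.101289.
P(A | observation) = 0.0787648 / 0.101289 = 0.777621.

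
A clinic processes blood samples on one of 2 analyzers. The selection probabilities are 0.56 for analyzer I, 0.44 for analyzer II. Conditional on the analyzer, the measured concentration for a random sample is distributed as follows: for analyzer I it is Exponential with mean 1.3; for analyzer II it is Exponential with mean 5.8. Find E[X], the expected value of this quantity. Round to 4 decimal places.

Component means — I: 1.3; II: 5.8.
E[X] = 0.56·1.3 + 0.44·5.8 = 3.28.

3.2800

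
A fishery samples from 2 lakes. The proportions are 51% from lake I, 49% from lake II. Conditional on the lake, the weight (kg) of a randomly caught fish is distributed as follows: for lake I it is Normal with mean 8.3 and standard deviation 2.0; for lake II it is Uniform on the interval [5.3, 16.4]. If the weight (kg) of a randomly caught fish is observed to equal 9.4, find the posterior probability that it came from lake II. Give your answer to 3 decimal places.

0.335

Likelihoods f(9.4 | ·): I: 0.171472; II: 0.0900901.
Posterior ∝ prior × likelihood. Numerator for II: 0.49·0.0900901 = 0.0441441.
Normalizing constant: 0.51·0.171472 + 0.49·0.0900901 = 0.131595.
P(II | observation) = 0.0441441 / 0.131595 = 0.335455.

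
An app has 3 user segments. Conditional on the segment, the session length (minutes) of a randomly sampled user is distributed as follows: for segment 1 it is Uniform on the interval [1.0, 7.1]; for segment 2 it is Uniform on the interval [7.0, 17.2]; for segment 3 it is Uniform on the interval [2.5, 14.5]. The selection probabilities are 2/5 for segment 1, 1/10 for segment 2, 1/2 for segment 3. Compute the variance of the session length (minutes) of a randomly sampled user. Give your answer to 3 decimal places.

15.308

Per component, 1: μ=4.05, E[X²]=19.5033; 2: μ=12.1, E[X²]=155.08; 3: μ=8.5, E[X²]=84.25.
E[X] = 0.4·4.05 + 0.1·12.1 + 0.5·8.5 = 7.08.
E[X²] = 0.4·19.5033 + 0.1·155.08 + 0.5·84.25 = 65.4343.
Var(X) = E[X²] − (E[X])² = 65.4343 − 50.1264 = 15.3079.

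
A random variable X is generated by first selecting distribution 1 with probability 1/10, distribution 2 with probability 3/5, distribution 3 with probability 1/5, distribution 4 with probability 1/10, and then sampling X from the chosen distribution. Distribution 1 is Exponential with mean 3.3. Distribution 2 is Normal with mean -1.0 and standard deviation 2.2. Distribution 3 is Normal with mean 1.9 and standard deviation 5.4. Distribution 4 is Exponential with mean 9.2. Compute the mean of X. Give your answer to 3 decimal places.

1.030

Component means — 1: 3.3; 2: -1; 3: 1.9; 4: 9.2.
E[X] = 0.1·3.3 + 0.6·-1 + 0.2·1.9 + 0.1·9.2 = 1.03.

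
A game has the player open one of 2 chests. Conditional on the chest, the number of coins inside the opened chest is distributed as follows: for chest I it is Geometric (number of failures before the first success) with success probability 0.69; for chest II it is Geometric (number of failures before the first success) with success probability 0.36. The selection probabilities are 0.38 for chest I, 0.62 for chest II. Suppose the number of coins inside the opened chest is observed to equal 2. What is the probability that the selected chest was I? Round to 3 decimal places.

Likelihoods P(X=2 | ·): I: 0.066309; II: 0.147456.
Posterior ∝ prior × likelihood. Numerator for I: 0.38·0.066309 = 0.0251974.
Normalizing constant: 0.38·0.066309 + 0.62·0.147456 = 0.11662.
P(I | observation) = 0.0251974 / 0.11662 = 0.216064.

0.216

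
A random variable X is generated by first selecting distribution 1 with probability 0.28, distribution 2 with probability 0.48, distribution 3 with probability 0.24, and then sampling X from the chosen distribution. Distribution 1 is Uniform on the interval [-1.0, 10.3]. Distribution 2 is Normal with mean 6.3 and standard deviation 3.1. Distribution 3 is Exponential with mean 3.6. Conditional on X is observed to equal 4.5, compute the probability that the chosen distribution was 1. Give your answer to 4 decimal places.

0.2579

Likelihoods f(4.5 | ·): 1: 0.0884956; 2: 0.108727; 3: 0.0795847.
Posterior ∝ prior × likelihood. Numerator for 1: 0.28·0.0884956 = 0.0247788.
Normalizing constant: 0.28·0.0884956 + 0.48·0.108727 + 0.24·0.0795847 = 0.096068.
P(1 | observation) = 0.0247788 / 0.096068 = 0.257929.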